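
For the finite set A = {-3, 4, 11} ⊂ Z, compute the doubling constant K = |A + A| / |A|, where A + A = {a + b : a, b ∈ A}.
K = |A + A| / |A| = 5/3

Enumerate A + A = {a + b : a, b ∈ A}. With |A| = 3, there are |A|^2 = 9 ordered sum pairs; collecting distinct values, A + A = {-6, 1, 8, 15, 22}, so |A + A| = 5. Thus K = 5/3. Here |A + A| = 2|A| − 1 = 5, the minimum possible — so K = 5/3 is minimal, which holds iff A is an arithmetic progression.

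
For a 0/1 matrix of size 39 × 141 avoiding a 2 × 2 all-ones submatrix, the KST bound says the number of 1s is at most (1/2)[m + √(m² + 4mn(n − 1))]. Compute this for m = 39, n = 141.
z(39, 141; 2, 2) ≤ (1/2)[39 + √(39² + 4·39·141·140)] = (1/2)[39 + √3080961] = 897.1333

Kővári–Sós–Turán: let r_1, ..., r_39 be the row sums and z = Σ r_i the total number of 1s. Each pair of columns can share at most one row with both entries 1 (else a 2×2 all-ones block appears), so Σ_i C(r_i, 2) ≤ C(141, 2) = 9870. By convexity Σ_i C(r_i, 2) ≥ 39·C(z/39, 2) = z(z − 39)/(2·39), giving z² − 39z − 39·141·140 ≤ 0 and hence z ≤ (1/2)[39 + √(1521 + 4·769860)] = (1/2)[39 + √3080961] ≈ (1/2)(39 + 1755.2666) = 897.1333.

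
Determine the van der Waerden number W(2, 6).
W(2, 6) = 1132

This is a classical value, W(2, 6) = 1132, established by combining an explicit 2-colouring of {1, ..., 1131} with no monochromatic 6-AP (giving the lower bound W(2, 6) > 1131) and a finite case analysis / exhaustive computer search showing every 2-colouring of {1, ..., 1132} has such an AP.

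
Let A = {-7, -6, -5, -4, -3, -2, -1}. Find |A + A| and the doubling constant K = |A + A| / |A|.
K = |A + A| / |A| = 13/7

Enumerate A + A = {a + b : a, b ∈ A}. With |A| = 7, there are |A|^2 = 49 ordered sum pairs; collecting distinct values, A + A = {-14, -13, -12, -11, -10, -9, -8, -7, -6, -5, -4, -3, -2}, so |A + A| = 13. Thus K = 13/7. Here |A + A| = 2|A| − 1 = 13, the minimum possible — so K = 13/7 is minimal, which holds iff A is an arithmetic progression.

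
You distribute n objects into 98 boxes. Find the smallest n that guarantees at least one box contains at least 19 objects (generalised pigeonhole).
n = (19 − 1)·98 + 1 = 1765

By the generalised pigeonhole principle, to guarantee some box contains ≥ r objects we need more than (r − 1) · k objects total. Threshold: n = (r − 1) · k + 1. With r = 19 and k = 98: n = 18 · 98 + 1 = 1764 + 1 = 1765. For n = 1764 = 18 · 98, we can put exactly 18 objects in every box, avoiding 19 in any single one — so 1765 is tight.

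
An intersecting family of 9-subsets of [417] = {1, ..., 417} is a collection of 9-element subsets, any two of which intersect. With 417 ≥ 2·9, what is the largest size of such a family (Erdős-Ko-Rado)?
max |F| = C(416, 8) = 20788229335792620

The Erdős-Ko-Rado theorem states: for n ≥ 2k, an intersecting family of k-subsets of an n-element set has size at most C(n − 1, k − 1), with equality for 'star' families {A ⊆ [n] : |A| = k, i ∈ A} (fix an element i). For n = 417, k = 9: C(416, 8) = 20788229335792620.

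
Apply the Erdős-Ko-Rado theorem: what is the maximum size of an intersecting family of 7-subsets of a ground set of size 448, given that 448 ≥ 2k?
max |F| = C(447, 6) = 10712204676433

The Erdős-Ko-Rado theorem states: for n ≥ 2k, an intersecting family of k-subsets of an n-element set has size at most C(n − 1, k − 1), with equality for 'star' families {A ⊆ [n] : |A| = k, i ∈ A} (fix an element i). For n = 448, k = 7: C(447, 6) = 10712204676433.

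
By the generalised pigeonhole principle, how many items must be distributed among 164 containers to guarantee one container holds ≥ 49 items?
n = (49 − 1)·164 + 1 = 7873

By the generalised pigeonhole principle, to guarantee some box contains ≥ r objects we need more than (r − 1) · k objects total. Threshold: n = (r − 1) · k + 1. With r = 49 and k = 164: n = 48 · 164 + 1 = 7872 + 1 = 7873. For n = 7872 = 48 · 164, we can put exactly 48 objects in every box, avoiding 49 in any single one — so 7873 is tight.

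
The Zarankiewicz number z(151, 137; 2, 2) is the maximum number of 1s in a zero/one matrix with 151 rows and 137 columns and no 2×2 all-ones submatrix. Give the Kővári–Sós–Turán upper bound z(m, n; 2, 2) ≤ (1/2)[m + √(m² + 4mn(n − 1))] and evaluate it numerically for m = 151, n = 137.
z(151, 137; 2, 2) ≤ (1/2)[151 + √(151² + 4·151·137·136)] = (1/2)[151 + √11276529] = 1754.5272

Kővári–Sós–Turán: let r_1, ..., r_151 be the row sums and z = Σ r_i the total number of 1s. Each pair of columns can share at most one row with both entries 1 (else a 2×2 all-ones block appears), so Σ_i C(r_i, 2) ≤ C(137, 2) = 9316. By convexity Σ_i C(r_i, 2) ≥ 151·C(z/151, 2) = z(z − 151)/(2·151), giving z² − 151z − 151·137·136 ≤ 0 and hence z ≤ (1/2)[151 + √(22801 + 4·2813432)] = (1/2)[151 + √11276529] ≈ (1/2)(151 + 3358.0543) = 1754.5272.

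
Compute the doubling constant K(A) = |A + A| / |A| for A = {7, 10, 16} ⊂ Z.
K = |A + A| / |A| = 6/3 = 2

Enumerate A + A = {a + b : a, b ∈ A}. With |A| = 3, there are |A|^2 = 9 ordered sum pairs; collecting distinct values, A + A = {14, 17, 20, 23, 26, 32}, so |A + A| = 6. Thus K = 6/3 = 2. For comparison, the minimum possible |A + A| over all 3-element sets is 2·3 − 1 = 5 (so min K = 5/3), attained only by arithmetic progressions.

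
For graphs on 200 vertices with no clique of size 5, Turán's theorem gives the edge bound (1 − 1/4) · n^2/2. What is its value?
Turán density bound = (3/4) · 200^2/2 = 15000

Turán's theorem: ex(n, K_{r+1}) is achieved by the complete r-partite Turán graph T(n, r) with parts as balanced as possible, and is at most (1 − 1/r) · n^2/2. For r = 4, n = 200: the density bound is (3/4) · 40000/2 = 15000. Since 4 ∣ 200, the Turán graph T(200, 4) has parts of equal size 50, and its edge count e(T(200, 4)) = 15000 attains the density bound exactly.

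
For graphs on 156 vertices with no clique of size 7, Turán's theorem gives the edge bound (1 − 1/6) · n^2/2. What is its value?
Turán density bound = (5/6) · 156^2/2 = 10140

Turán's theorem: ex(n, K_{r+1}) is achieved by the complete r-partite Turán graph T(n, r) with parts as balanced as possible, and is at most (1 − 1/r) · n^2/2. For r = 6, n = 156: the density bound is (5/6) · 24336/2 = 10140. Since 6 ∣ 156, the Turán graph T(156, 6) has parts of equal size 26, and its edge count e(T(156, 6)) = 10140 attains the density bound exactly.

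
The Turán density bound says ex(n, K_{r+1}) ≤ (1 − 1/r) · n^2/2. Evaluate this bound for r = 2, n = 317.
Turán density bound = (1/2) · 317^2/2 = 100489/4 ≈ 25122.25

Turán's theorem: ex(n, K_{r+1}) is achieved by the complete r-partite Turán graph T(n, r) with parts as balanced as possible, and is at most (1 − 1/r) · n^2/2. For r = 2, n = 317: the density bound is (1/2) · 100489/2 = 100489/4 ≈ 25122.25. The integer-valued extremum is e(T(317, 2)) = 25122, which is strictly less than the density bound 100489/4 since 2 ∤ 317 (the parts of T(317, 2) cannot all be equal).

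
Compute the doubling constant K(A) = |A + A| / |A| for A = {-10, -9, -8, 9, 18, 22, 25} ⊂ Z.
K = |A + A| / |A| = 27/7

Enumerate A + A = {a + b : a, b ∈ A}. With |A| = 7, there are |A|^2 = 49 ordered sum pairs; collecting distinct values, A + A = {-20, -19, -18, -17, -16, -1, 0, 1, 8, 9, 10, 12, 13, 14, 15, 16, 17, 18, 27, 31, 34, 36, 40, 43, 44, 47, 50}, so |A + A| = 27. Thus K = 27/7. For comparison, the minimum possible |A + A| over all 7-element sets is 2·7 − 1 = 13 (so min K = 13/7), attained only by arithmetic progressions.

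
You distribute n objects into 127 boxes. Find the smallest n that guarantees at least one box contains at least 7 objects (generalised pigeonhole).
n = (7 − 1)·127 + 1 = 763

By the generalised pigeonhole principle, to guarantee some box contains ≥ r objects we need more than (r − 1) · k objects total. Threshold: n = (r − 1) · k + 1. With r = 7 and k = 127: n = 6 · 127 + 1 = 762 + 1 = 763. For n = 762 = 6 · 127, we can put exactly 6 objects in every box, avoiding 7 in any single one — so 763 is tight.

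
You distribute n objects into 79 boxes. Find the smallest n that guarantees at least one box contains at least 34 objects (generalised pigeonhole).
n = (34 − 1)·79 + 1 = 2608

By the generalised pigeonhole principle, to guarantee some box contains ≥ r objects we need more than (r − 1) · k objects total. Threshold: n = (r − 1) · k + 1. With r = 34 and k = 79: n = 33 · 79 + 1 = 2607 + 1 = 2608. For n = 2607 = 33 · 79, we can put exactly 33 objects in every box, avoiding 34 in any single one — so 2608 is tight.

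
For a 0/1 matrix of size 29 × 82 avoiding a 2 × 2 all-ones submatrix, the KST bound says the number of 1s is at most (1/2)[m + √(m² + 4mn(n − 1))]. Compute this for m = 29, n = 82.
z(29, 82; 2, 2) ≤ (1/2)[29 + √(29² + 4·29·82·81)] = (1/2)[29 + √771313] = 453.6221

Kővári–Sós–Turán: let r_1, ..., r_29 be the row sums and z = Σ r_i the total number of 1s. Each pair of columns can share at most one row with both entries 1 (else a 2×2 all-ones block appears), so Σ_i C(r_i, 2) ≤ C(82, 2) = 3321. By convexity Σ_i C(r_i, 2) ≥ 29·C(z/29, 2) = z(z − 29)/(2·29), giving z² − 29z − 29·82·81 ≤ 0 and hence z ≤ (1/2)[29 + √(841 + 4·192618)] = (1/2)[29 + √771313] ≈ (1/2)(29 + 878.2443) = 453.6221.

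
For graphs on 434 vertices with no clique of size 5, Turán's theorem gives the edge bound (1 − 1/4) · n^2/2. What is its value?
Turán density bound = (3/4) · 434^2/2 = 141267/2 ≈ 70633.5

Turán's theorem: ex(n, K_{r+1}) is achieved by the complete r-partite Turán graph T(n, r) with parts as balanced as possible, and is at most (1 − 1/r) · n^2/2. For r = 4, n = 434: the density bound is (3/4) · 188356/2 = 141267/2 ≈ 70633.5. The integer-valued extremum is e(T(434, 4)) = 70633, which is strictly less than the density bound 141267/2 since 4 ∤ 434 (the parts of T(434, 4) cannot all be equal).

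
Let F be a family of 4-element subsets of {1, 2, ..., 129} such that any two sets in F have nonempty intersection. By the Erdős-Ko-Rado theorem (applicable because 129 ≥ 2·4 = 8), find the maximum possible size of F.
max |F| = C(128, 3) = 341376

Erdős-Ko-Rado (1961): when n ≥ 2k, max |F| = C(n−1, k−1). The bound is attained by the star {A : i ∈ A} for any fixed i ∈ [n]. Here C(129−1, 4−1) = C(128, 3) = 341376.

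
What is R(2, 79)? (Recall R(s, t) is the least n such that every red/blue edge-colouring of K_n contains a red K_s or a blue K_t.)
R(2, 79) = 79

R(2, k) = k for all k ≥ 2: in a 2-colouring of K_k, either some edge is red (a red K_2) or all edges are blue (a blue K_k). And K_{78} coloured all-blue has no blue K_79, so R(2, 79) > 78. Hence R(2, 79) = 79.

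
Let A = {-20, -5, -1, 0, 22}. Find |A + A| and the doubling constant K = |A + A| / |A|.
K = |A + A| / |A| = 15/5 = 3

Enumerate A + A = {a + b : a, b ∈ A}. With |A| = 5, there are |A|^2 = 25 ordered sum pairs; collecting distinct values, A + A = {-40, -25, -21, -20, -10, -6, -5, -2, -1, 0, 2, 17, 21, 22, 44}, so |A + A| = 15. Thus K = 15/5 = 3. For comparison, the minimum possible |A + A| over all 5-element sets is 2·5 − 1 = 9 (so min K = 9/5), attained only by arithmetic progressions.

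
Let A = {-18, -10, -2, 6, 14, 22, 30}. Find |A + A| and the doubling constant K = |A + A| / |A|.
K = |A + A| / |A| = 13/7

Enumerate A + A = {a + b : a, b ∈ A}. With |A| = 7, there are |A|^2 = 49 ordered sum pairs; collecting distinct values, A + A = {-36, -28, -20, -12, -4, 4, 12, 20, 28, 36, 44, 52, 60}, so |A + A| = 13. Thus K = 13/7. Here |A + A| = 2|A| − 1 = 13, the minimum possible — so K = 13/7 is minimal, which holds iff A is an arithmetic progression.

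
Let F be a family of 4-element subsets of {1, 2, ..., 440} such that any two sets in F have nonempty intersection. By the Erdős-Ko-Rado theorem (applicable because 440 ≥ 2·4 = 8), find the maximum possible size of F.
max |F| = C(439, 3) = 14004539

Erdős-Ko-Rado (1961): when n ≥ 2k, max |F| = C(n−1, k−1). The bound is attained by the star {A : i ∈ A} for any fixed i ∈ [n]. Here C(440−1, 4−1) = C(439, 3) = 14004539.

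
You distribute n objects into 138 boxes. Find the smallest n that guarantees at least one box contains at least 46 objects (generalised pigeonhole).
n = (46 − 1)·138 + 1 = 6211

By the generalised pigeonhole principle, to guarantee some box contains ≥ r objects we need more than (r − 1) · k objects total. Threshold: n = (r − 1) · k + 1. With r = 46 and k = 138: n = 45 · 138 + 1 = 6210 + 1 = 6211. For n = 6210 = 45 · 138, we can put exactly 45 objects in every box, avoiding 46 in any single one — so 6211 is tight.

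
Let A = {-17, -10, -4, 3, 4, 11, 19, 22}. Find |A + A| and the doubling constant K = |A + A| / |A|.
K = |A + A| / |A| = 31/8

Enumerate A + A = {a + b : a, b ∈ A}. With |A| = 8, there are |A|^2 = 64 ordered sum pairs; collecting distinct values, A + A = {-34, -27, -21, -20, -14, -13, -8, -7, -6, -1, 0, 1, 2, 5, 6, 7, 8, 9, 12, 14, 15, 18, 22, 23, 25, 26, 30, 33, 38, 41, 44}, so |A + A| = 31. Thus K = 31/8. For comparison, the minimum possible |A + A| over all 8-element sets is 2·8 − 1 = 15 (so min K = 15/8), attained only by arithmetic progressions.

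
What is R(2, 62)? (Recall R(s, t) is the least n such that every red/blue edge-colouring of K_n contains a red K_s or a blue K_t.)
R(2, 62) = 62

R(2, k) = k for all k ≥ 2: in a 2-colouring of K_k, either some edge is red (a red K_2) or all edges are blue (a blue K_k). And K_{61} coloured all-blue has no blue K_62, so R(2, 62) > 61. Hence R(2, 62) = 62.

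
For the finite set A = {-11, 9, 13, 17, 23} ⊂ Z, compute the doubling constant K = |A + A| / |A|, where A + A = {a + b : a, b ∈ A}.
K = |A + A| / |A| = 14/5

Enumerate A + A = {a + b : a, b ∈ A}. With |A| = 5, there are |A|^2 = 25 ordered sum pairs; collecting distinct values, A + A = {-22, -2, 2, 6, 12, 18, 22, 26, 30, 32, 34, 36, 40, 46}, so |A + A| = 14. Thus K = 14/5. For comparison, the minimum possible |A + A| over all 5-element sets is 2·5 − 1 = 9 (so min K = 9/5), attained only by arithmetic progressions.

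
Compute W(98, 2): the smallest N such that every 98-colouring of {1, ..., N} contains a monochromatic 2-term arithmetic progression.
W(98, 2) = 98 + 1 = 99

A 2-term AP is any pair of integers, so a monochromatic 2-AP exists iff some colour is used at least twice. With 98 colours, the colouring i ↦ i on {1, ..., 98} uses each colour once, avoiding any monochromatic pair, so W(98, 2) > 98. For {1, ..., 99}, pigeonhole forces two integers of the same colour, which form a monochromatic 2-AP. Hence W(98, 2) = 99.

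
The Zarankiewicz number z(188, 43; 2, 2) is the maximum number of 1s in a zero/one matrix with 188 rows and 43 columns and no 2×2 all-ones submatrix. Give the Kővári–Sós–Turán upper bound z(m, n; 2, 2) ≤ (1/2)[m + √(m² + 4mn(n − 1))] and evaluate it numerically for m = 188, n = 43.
z(188, 43; 2, 2) ≤ (1/2)[188 + √(188² + 4·188·43·42)] = (1/2)[188 + √1393456] = 684.2237

Kővári–Sós–Turán: let r_1, ..., r_188 be the row sums and z = Σ r_i the total number of 1s. Each pair of columns can share at most one row with both entries 1 (else a 2×2 all-ones block appears), so Σ_i C(r_i, 2) ≤ C(43, 2) = 903. By convexity Σ_i C(r_i, 2) ≥ 188·C(z/188, 2) = z(z − 188)/(2·188), giving z² − 188z − 188·43·42 ≤ 0 and hence z ≤ (1/2)[188 + √(35344 + 4·339528)] = (1/2)[188 + √1393456] ≈ (1/2)(188 + 1180.4474) = 684.2237.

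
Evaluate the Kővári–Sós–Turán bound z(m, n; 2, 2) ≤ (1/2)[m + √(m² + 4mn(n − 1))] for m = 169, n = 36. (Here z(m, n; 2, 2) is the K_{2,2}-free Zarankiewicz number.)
z(169, 36; 2, 2) ≤ (1/2)[169 + √(169² + 4·169·36·35)] = (1/2)[169 + √880321] = 553.6271

Kővári–Sós–Turán: let r_1, ..., r_169 be the row sums and z = Σ r_i the total number of 1s. Each pair of columns can share at most one row with both entries 1 (else a 2×2 all-ones block appears), so Σ_i C(r_i, 2) ≤ C(36, 2) = 630. By convexity Σ_i C(r_i, 2) ≥ 169·C(z/169, 2) = z(z − 169)/(2·169), giving z² − 169z − 169·36·35 ≤ 0 and hence z ≤ (1/2)[169 + √(28561 + 4·212940)] = (1/2)[169 + √880321] ≈ (1/2)(169 + 938.2542) = 553.6271.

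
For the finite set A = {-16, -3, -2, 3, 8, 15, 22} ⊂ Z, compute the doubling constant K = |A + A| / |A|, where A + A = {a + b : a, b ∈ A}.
K = |A + A| / |A| = 25/7

Enumerate A + A = {a + b : a, b ∈ A}. With |A| = 7, there are |A|^2 = 49 ordered sum pairs; collecting distinct values, A + A = {-32, -19, -18, -13, -8, -6, -5, -4, -1, 0, 1, 5, 6, 11, 12, 13, 16, 18, 19, 20, 23, 25, 30, 37, 44}, so |A + A| = 25. Thus K = 25/7. For comparison, the minimum possible |A + A| over all 7-element sets is 2·7 − 1 = 13 (so min K = 13/7), attained only by arithmetic progressions.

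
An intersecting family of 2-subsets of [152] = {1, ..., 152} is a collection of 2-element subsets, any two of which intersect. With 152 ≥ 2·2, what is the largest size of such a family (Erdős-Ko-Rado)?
max |F| = C(151, 1) = 151

The Erdős-Ko-Rado theorem states: for n ≥ 2k, an intersecting family of k-subsets of an n-element set has size at most C(n − 1, k − 1), with equality for 'star' families {A ⊆ [n] : |A| = k, i ∈ A} (fix an element i). For n = 152, k = 2: C(151, 1) = 151.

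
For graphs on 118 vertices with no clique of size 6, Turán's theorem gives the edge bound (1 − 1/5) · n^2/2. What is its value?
Turán density bound = (4/5) · 118^2/2 = 27848/5 ≈ 5569.6

Turán's theorem: ex(n, K_{r+1}) is achieved by the complete r-partite Turán graph T(n, r) with parts as balanced as possible, and is at most (1 − 1/r) · n^2/2. For r = 5, n = 118: the density bound is (4/5) · 13924/2 = 27848/5 ≈ 5569.6. The integer-valued extremum is e(T(118, 5)) = 5569, which is strictly less than the density bound 27848/5 since 5 ∤ 118 (the parts of T(118, 5) cannot all be equal).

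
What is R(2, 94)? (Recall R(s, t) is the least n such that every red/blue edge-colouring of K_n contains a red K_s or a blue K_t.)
R(2, 94) = 94

R(2, k) = k for all k ≥ 2: in a 2-colouring of K_k, either some edge is red (a red K_2) or all edges are blue (a blue K_k). And K_{93} coloured all-blue has no blue K_94, so R(2, 94) > 93. Hence R(2, 94) = 94.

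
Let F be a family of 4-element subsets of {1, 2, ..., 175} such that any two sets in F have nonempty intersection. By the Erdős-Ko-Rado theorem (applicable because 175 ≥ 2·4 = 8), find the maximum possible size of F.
max |F| = C(174, 3) = 862924

The Erdős-Ko-Rado theorem states: for n ≥ 2k, an intersecting family of k-subsets of an n-element set has size at most C(n − 1, k − 1), with equality for 'star' families {A ⊆ [n] : |A| = k, i ∈ A} (fix an element i). For n = 175, k = 4: C(174, 3) = 862924.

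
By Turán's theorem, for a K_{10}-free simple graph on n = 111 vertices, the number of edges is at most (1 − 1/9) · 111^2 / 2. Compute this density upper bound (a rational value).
Turán density bound = (8/9) · 111^2/2 = 5476

Turán's theorem: ex(n, K_{r+1}) is achieved by the complete r-partite Turán graph T(n, r) with parts as balanced as possible, and is at most (1 − 1/r) · n^2/2. For r = 9, n = 111: the density bound is (8/9) · 12321/2 = 5476. The integer-valued extremum is e(T(111, 9)) = 5475, which is strictly less than the density bound 5476 since 9 ∤ 111 (the parts of T(111, 9) cannot all be equal).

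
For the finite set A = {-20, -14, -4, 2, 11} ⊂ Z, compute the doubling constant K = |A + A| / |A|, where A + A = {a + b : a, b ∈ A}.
K = |A + A| / |A| = 14/5

Enumerate A + A = {a + b : a, b ∈ A}. With |A| = 5, there are |A|^2 = 25 ordered sum pairs; collecting distinct values, A + A = {-40, -34, -28, -24, -18, -12, -9, -8, -3, -2, 4, 7, 13, 22}, so |A + A| = 14. Thus K = 14/5. For comparison, the minimum possible |A + A| over all 5-element sets is 2·5 − 1 = 9 (so min K = 9/5), attained only by arithmetic progressions.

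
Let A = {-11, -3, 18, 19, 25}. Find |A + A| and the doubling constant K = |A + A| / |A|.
K = |A + A| / |A| = 15/5 = 3

Enumerate A + A = {a + b : a, b ∈ A}. With |A| = 5, there are |A|^2 = 25 ordered sum pairs; collecting distinct values, A + A = {-22, -14, -6, 7, 8, 14, 15, 16, 22, 36, 37, 38, 43, 44, 50}, so |A + A| = 15. Thus K = 15/5 = 3. For comparison, the minimum possible |A + A| over all 5-element sets is 2·5 − 1 = 9 (so min K = 9/5), attained only by arithmetic progressions.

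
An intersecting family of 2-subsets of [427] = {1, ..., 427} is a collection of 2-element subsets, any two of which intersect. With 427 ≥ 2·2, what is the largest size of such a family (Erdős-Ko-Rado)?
max |F| = C(426, 1) = 426

The Erdős-Ko-Rado theorem states: for n ≥ 2k, an intersecting family of k-subsets of an n-element set has size at most C(n − 1, k − 1), with equality for 'star' families {A ⊆ [n] : |A| = k, i ∈ A} (fix an element i). For n = 427, k = 2: C(426, 1) = 426.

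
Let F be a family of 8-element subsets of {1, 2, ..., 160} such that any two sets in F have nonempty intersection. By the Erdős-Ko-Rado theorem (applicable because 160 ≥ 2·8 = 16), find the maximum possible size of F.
max |F| = C(159, 7) = 445853084391

Erdős-Ko-Rado (1961): when n ≥ 2k, max |F| = C(n−1, k−1). The bound is attained by the star {A : i ∈ A} for any fixed i ∈ [n]. Here C(160−1, 8−1) = C(159, 7) = 445853084391.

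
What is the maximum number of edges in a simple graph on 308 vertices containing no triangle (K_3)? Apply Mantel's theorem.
ex(308, K_3) = ⌊308^2/4⌋ = 23716

Mantel (1907): a triangle-free graph on n vertices has at most ⌊n^2/4⌋ edges, with equality for the complete bipartite graph K_{⌊n/2⌋, ⌈n/2⌉}. For n = 308: ⌊308^2/4⌋ = ⌊94864/4⌋ = 23716. The extremal graph is K_{154, 154}, which has 154·154 = 23716 edges.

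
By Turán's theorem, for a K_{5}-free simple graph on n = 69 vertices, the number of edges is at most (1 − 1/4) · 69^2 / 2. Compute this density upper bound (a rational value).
Turán density bound = (3/4) · 69^2/2 = 14283/8 ≈ 1785.375

Turán's theorem: ex(n, K_{r+1}) is achieved by the complete r-partite Turán graph T(n, r) with parts as balanced as possible, and is at most (1 − 1/r) · n^2/2. For r = 4, n = 69: the density bound is (3/4) · 4761/2 = 14283/8 ≈ 1785.375. The integer-valued extremum is e(T(69, 4)) = 1785, which is strictly less than the density bound 14283/8 since 4 ∤ 69 (the parts of T(69, 4) cannot all be equal).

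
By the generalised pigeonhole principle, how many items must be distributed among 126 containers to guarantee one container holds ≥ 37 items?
n = (37 − 1)·126 + 1 = 4537

By the generalised pigeonhole principle, to guarantee some box contains ≥ r objects we need more than (r − 1) · k objects total. Threshold: n = (r − 1) · k + 1. With r = 37 and k = 126: n = 36 · 126 + 1 = 4536 + 1 = 4537. For n = 4536 = 36 · 126, we can put exactly 36 objects in every box, avoiding 37 in any single one — so 4537 is tight.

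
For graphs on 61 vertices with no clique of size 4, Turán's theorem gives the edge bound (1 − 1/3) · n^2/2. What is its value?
Turán density bound = (2/3) · 61^2/2 = 3721/3 ≈ 1240.3333

Turán's theorem: ex(n, K_{r+1}) is achieved by the complete r-partite Turán graph T(n, r) with parts as balanced as possible, and is at most (1 − 1/r) · n^2/2. For r = 3, n = 61: the density bound is (2/3) · 3721/2 = 3721/3 ≈ 1240.3333. The integer-valued extremum is e(T(61, 3)) = 1240, which is strictly less than the density bound 3721/3 since 3 ∤ 61 (the parts of T(61, 3) cannot all be equal).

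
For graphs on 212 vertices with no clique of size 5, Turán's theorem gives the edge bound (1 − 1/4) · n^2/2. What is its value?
Turán density bound = (3/4) · 212^2/2 = 16854

Turán's theorem: ex(n, K_{r+1}) is achieved by the complete r-partite Turán graph T(n, r) with parts as balanced as possible, and is at most (1 − 1/r) · n^2/2. For r = 4, n = 212: the density bound is (3/4) · 44944/2 = 16854. Since 4 ∣ 212, the Turán graph T(212, 4) has parts of equal size 53, and its edge count e(T(212, 4)) = 16854 attains the density bound exactly.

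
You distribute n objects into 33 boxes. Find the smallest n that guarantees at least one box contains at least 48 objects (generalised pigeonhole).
n = (48 − 1)·33 + 1 = 1552

By the generalised pigeonhole principle, to guarantee some box contains ≥ r objects we need more than (r − 1) · k objects total. Threshold: n = (r − 1) · k + 1. With r = 48 and k = 33: n = 47 · 33 + 1 = 1551 + 1 = 1552. For n = 1551 = 47 · 33, we can put exactly 47 objects in every box, avoiding 48 in any single one — so 1552 is tight.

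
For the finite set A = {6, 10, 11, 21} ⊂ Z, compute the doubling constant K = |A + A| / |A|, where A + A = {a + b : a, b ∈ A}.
K = |A + A| / |A| = 10/4 = 5/2

Enumerate A + A = {a + b : a, b ∈ A}. With |A| = 4, there are |A|^2 = 16 ordered sum pairs; collecting distinct values, A + A = {12, 16, 17, 20, 21, 22, 27, 31, 32, 42}, so |A + A| = 10. Thus K = 10/4 = 5/2. For comparison, the minimum possible |A + A| over all 4-element sets is 2·4 − 1 = 7 (so min K = 7/4), attained only by arithmetic progressions.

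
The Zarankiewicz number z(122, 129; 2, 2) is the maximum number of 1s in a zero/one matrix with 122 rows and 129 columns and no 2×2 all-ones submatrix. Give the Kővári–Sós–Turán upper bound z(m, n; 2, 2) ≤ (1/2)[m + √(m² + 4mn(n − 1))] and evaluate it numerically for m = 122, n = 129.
z(122, 129; 2, 2) ≤ (1/2)[122 + √(122² + 4·122·129·128)] = (1/2)[122 + √8072740] = 1481.6284

Kővári–Sós–Turán: let r_1, ..., r_122 be the row sums and z = Σ r_i the total number of 1s. Each pair of columns can share at most one row with both entries 1 (else a 2×2 all-ones block appears), so Σ_i C(r_i, 2) ≤ C(129, 2) = 8256. By convexity Σ_i C(r_i, 2) ≥ 122·C(z/122, 2) = z(z − 122)/(2·122), giving z² − 122z − 122·129·128 ≤ 0 and hence z ≤ (1/2)[122 + √(14884 + 4·2014464)] = (1/2)[122 + √8072740] ≈ (1/2)(122 + 2841.2568) = 1481.6284.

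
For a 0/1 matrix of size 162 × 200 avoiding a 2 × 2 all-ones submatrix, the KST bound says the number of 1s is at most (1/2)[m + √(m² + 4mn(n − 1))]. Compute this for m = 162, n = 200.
z(162, 200; 2, 2) ≤ (1/2)[162 + √(162² + 4·162·200·199)] = (1/2)[162 + √25816644] = 2621.5041

Kővári–Sós–Turán: let r_1, ..., r_162 be the row sums and z = Σ r_i the total number of 1s. Each pair of columns can share at most one row with both entries 1 (else a 2×2 all-ones block appears), so Σ_i C(r_i, 2) ≤ C(200, 2) = 19900. By convexity Σ_i C(r_i, 2) ≥ 162·C(z/162, 2) = z(z − 162)/(2·162), giving z² − 162z − 162·200·199 ≤ 0 and hence z ≤ (1/2)[162 + √(26244 + 4·6447600)] = (1/2)[162 + √25816644] ≈ (1/2)(162 + 5081.0082) = 2621.5041.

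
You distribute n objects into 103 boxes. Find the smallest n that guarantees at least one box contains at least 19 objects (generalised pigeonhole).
n = (19 − 1)·103 + 1 = 1855

By the generalised pigeonhole principle, to guarantee some box contains ≥ r objects we need more than (r − 1) · k objects total. Threshold: n = (r − 1) · k + 1. With r = 19 and k = 103: n = 18 · 103 + 1 = 1854 + 1 = 1855. For n = 1854 = 18 · 103, we can put exactly 18 objects in every box, avoiding 19 in any single one — so 1855 is tight.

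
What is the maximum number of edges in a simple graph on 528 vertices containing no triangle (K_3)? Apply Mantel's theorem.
ex(528, K_3) = ⌊528^2/4⌋ = 69696

Mantel (1907): a triangle-free graph on n vertices has at most ⌊n^2/4⌋ edges, with equality for the complete bipartite graph K_{⌊n/2⌋, ⌈n/2⌉}. For n = 528: ⌊528^2/4⌋ = ⌊278784/4⌋ = 69696. The extremal graph is K_{264, 264}, which has 264·264 = 69696 edges.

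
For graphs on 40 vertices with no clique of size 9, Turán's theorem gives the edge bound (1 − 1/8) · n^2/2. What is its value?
Turán density bound = (7/8) · 40^2/2 = 700

Turán's theorem: ex(n, K_{r+1}) is achieved by the complete r-partite Turán graph T(n, r) with parts as balanced as possible, and is at most (1 − 1/r) · n^2/2. For r = 8, n = 40: the density bound is (7/8) · 1600/2 = 700. Since 8 ∣ 40, the Turán graph T(40, 8) has parts of equal size 5, and its edge count e(T(40, 8)) = 700 attains the density bound exactly.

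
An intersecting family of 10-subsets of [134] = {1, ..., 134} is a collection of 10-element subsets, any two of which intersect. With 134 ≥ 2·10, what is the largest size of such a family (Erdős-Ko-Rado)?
max |F| = C(133, 9) = 27212042858000

Erdős-Ko-Rado (1961): when n ≥ 2k, max |F| = C(n−1, k−1). The bound is attained by the star {A : i ∈ A} for any fixed i ∈ [n]. Here C(134−1, 10−1) = C(133, 9) = 27212042858000.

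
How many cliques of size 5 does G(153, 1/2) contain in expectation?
E[# K_5] = C(153, 5) · (1/2)^C(5, 2) = 654045930 / 2^10 = 327022965/512 ≈ 638716.728516

For each 5-subset S of vertices (there are C(153, 5) = 654045930 such S), let X_S = 1 if S induces a K_5 (all C(5, 2) = 10 edges present). Then P(X_S = 1) = (1/2)^10 = 1/1024. By linearity of expectation, E[# K_5] = C(153, 5) · (1/2)^10 = 654045930 / 1024 = 327022965/512 ≈ 638716.728516.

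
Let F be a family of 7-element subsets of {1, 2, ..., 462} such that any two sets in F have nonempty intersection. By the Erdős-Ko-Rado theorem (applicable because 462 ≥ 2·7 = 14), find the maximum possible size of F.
max |F| = C(461, 6) = 12902844605652

Erdős-Ko-Rado (1961): when n ≥ 2k, max |F| = C(n−1, k−1). The bound is attained by the star {A : i ∈ A} for any fixed i ∈ [n]. Here C(462−1, 7−1) = C(461, 6) = 12902844605652.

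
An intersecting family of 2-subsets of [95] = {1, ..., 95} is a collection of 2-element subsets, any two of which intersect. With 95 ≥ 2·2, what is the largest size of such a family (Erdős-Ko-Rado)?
max |F| = C(94, 1) = 94

Erdős-Ko-Rado (1961): when n ≥ 2k, max |F| = C(n−1, k−1). The bound is attained by the star {A : i ∈ A} for any fixed i ∈ [n]. Here C(95−1, 2−1) = C(94, 1) = 94.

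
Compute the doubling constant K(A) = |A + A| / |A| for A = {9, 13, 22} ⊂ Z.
K = |A + A| / |A| = 6/3 = 2

Enumerate A + A = {a + b : a, b ∈ A}. With |A| = 3, there are |A|^2 = 9 ordered sum pairs; collecting distinct values, A + A = {18, 22, 26, 31, 35, 44}, so |A + A| = 6. Thus K = 6/3 = 2. For comparison, the minimum possible |A + A| over all 3-element sets is 2·3 − 1 = 5 (so min K = 5/3), attained only by arithmetic progressions.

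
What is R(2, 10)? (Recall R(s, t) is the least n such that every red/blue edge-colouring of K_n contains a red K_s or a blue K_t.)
R(2, 10) = 10

R(2, k) = k for all k ≥ 2: in a 2-colouring of K_k, either some edge is red (a red K_2) or all edges are blue (a blue K_k). And K_{9} coloured all-blue has no blue K_10, so R(2, 10) > 9. Hence R(2, 10) = 10.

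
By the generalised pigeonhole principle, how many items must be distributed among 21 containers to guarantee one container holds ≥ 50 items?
n = (50 − 1)·21 + 1 = 1030

By the generalised pigeonhole principle, to guarantee some box contains ≥ r objects we need more than (r − 1) · k objects total. Threshold: n = (r − 1) · k + 1. With r = 50 and k = 21: n = 49 · 21 + 1 = 1029 + 1 = 1030. For n = 1029 = 49 · 21, we can put exactly 49 objects in every box, avoiding 50 in any single one — so 1030 is tight.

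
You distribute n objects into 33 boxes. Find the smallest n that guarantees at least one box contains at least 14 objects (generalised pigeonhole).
n = (14 − 1)·33 + 1 = 430

By the generalised pigeonhole principle, to guarantee some box contains ≥ r objects we need more than (r − 1) · k objects total. Threshold: n = (r − 1) · k + 1. With r = 14 and k = 33: n = 13 · 33 + 1 = 429 + 1 = 430. For n = 429 = 13 · 33, we can put exactly 13 objects in every box, avoiding 14 in any single one — so 430 is tight.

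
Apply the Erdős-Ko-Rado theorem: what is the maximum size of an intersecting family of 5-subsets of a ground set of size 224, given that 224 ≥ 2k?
max |F| = C(223, 4) = 100290905

The Erdős-Ko-Rado theorem states: for n ≥ 2k, an intersecting family of k-subsets of an n-element set has size at most C(n − 1, k − 1), with equality for 'star' families {A ⊆ [n] : |A| = k, i ∈ A} (fix an element i). For n = 224, k = 5: C(223, 4) = 100290905.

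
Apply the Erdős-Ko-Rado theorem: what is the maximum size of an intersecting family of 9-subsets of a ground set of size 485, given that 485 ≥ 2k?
max |F| = C(484, 8) = 70467215378237964

Erdős-Ko-Rado (1961): when n ≥ 2k, max |F| = C(n−1, k−1). The bound is attained by the star {A : i ∈ A} for any fixed i ∈ [n]. Here C(485−1, 9−1) = C(484, 8) = 70467215378237964.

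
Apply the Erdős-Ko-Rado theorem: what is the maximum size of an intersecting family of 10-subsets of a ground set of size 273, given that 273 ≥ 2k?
max |F| = C(272, 9) = 19645753883455920

Erdős-Ko-Rado (1961): when n ≥ 2k, max |F| = C(n−1, k−1). The bound is attained by the star {A : i ∈ A} for any fixed i ∈ [n]. Here C(273−1, 10−1) = C(272, 9) = 19645753883455920.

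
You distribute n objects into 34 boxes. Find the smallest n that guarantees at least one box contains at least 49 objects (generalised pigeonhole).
n = (49 − 1)·34 + 1 = 1633

By the generalised pigeonhole principle, to guarantee some box contains ≥ r objects we need more than (r − 1) · k objects total. Threshold: n = (r − 1) · k + 1. With r = 49 and k = 34: n = 48 · 34 + 1 = 1632 + 1 = 1633. For n = 1632 = 48 · 34, we can put exactly 48 objects in every box, avoiding 49 in any single one — so 1633 is tight.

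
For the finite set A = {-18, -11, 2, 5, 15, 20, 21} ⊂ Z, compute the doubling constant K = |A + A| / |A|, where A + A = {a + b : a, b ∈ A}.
K = |A + A| / |A| = 26/7

Enumerate A + A = {a + b : a, b ∈ A}. With |A| = 7, there are |A|^2 = 49 ordered sum pairs; collecting distinct values, A + A = {-36, -29, -22, -16, -13, -9, -6, -3, 2, 3, 4, 7, 9, 10, 17, 20, 22, 23, 25, 26, 30, 35, 36, 40, 41, 42}, so |A + A| = 26. Thus K = 26/7. For comparison, the minimum possible |A + A| over all 7-element sets is 2·7 − 1 = 13 (so min K = 13/7), attained only by arithmetic progressions.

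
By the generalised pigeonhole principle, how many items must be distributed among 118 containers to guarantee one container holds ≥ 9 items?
n = (9 − 1)·118 + 1 = 945

By the generalised pigeonhole principle, to guarantee some box contains ≥ r objects we need more than (r − 1) · k objects total. Threshold: n = (r − 1) · k + 1. With r = 9 and k = 118: n = 8 · 118 + 1 = 944 + 1 = 945. For n = 944 = 8 · 118, we can put exactly 8 objects in every box, avoiding 9 in any single one — so 945 is tight.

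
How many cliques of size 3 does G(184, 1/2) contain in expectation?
E[# K_3] = C(184, 3) · (1/2)^C(3, 2) = 1021384 / 2^3 = 127673

For each 3-subset S of vertices (there are C(184, 3) = 1021384 such S), let X_S = 1 if S induces a K_3 (all C(3, 2) = 3 edges present). Then P(X_S = 1) = (1/2)^3 = 1/8. By linearity of expectation, E[# K_3] = C(184, 3) · (1/2)^3 = 1021384 / 8 = 127673.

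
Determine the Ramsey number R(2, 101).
R(2, 101) = 101

R(2, k) = k for all k ≥ 2: in a 2-colouring of K_k, either some edge is red (a red K_2) or all edges are blue (a blue K_k). And K_{100} coloured all-blue has no blue K_101, so R(2, 101) > 100. Hence R(2, 101) = 101.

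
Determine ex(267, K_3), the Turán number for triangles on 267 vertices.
ex(267, K_3) = ⌊267^2/4⌋ = 17822

Mantel (1907): a triangle-free graph on n vertices has at most ⌊n^2/4⌋ edges, with equality for the complete bipartite graph K_{⌊n/2⌋, ⌈n/2⌉}. For n = 267: ⌊267^2/4⌋ = ⌊71289/4⌋ = 17822. The extremal graph is K_{133, 134}, which has 133·134 = 17822 edges.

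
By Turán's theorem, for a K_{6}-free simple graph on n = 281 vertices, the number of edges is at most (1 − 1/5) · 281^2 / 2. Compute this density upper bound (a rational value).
Turán density bound = (4/5) · 281^2/2 = 157922/5 ≈ 31584.4

Turán's theorem: ex(n, K_{r+1}) is achieved by the complete r-partite Turán graph T(n, r) with parts as balanced as possible, and is at most (1 − 1/r) · n^2/2. For r = 5, n = 281: the density bound is (4/5) · 78961/2 = 157922/5 ≈ 31584.4. The integer-valued extremum is e(T(281, 5)) = 31584, which is strictly less than the density bound 157922/5 since 5 ∤ 281 (the parts of T(281, 5) cannot all be equal).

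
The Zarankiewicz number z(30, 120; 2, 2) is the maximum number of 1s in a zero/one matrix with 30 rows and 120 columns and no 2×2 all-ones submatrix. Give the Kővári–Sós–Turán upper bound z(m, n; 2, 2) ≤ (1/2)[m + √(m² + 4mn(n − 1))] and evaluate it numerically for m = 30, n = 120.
z(30, 120; 2, 2) ≤ (1/2)[30 + √(30² + 4·30·120·119)] = (1/2)[30 + √1714500] = 669.6946

Kővári–Sós–Turán: let r_1, ..., r_30 be the row sums and z = Σ r_i the total number of 1s. Each pair of columns can share at most one row with both entries 1 (else a 2×2 all-ones block appears), so Σ_i C(r_i, 2) ≤ C(120, 2) = 7140. By convexity Σ_i C(r_i, 2) ≥ 30·C(z/30, 2) = z(z − 30)/(2·30), giving z² − 30z − 30·120·119 ≤ 0 and hence z ≤ (1/2)[30 + √(900 + 4·428400)] = (1/2)[30 + √1714500] ≈ (1/2)(30 + 1309.3892) = 669.6946.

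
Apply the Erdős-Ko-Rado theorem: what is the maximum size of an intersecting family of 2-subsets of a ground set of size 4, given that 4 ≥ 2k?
max |F| = C(3, 1) = 3

The Erdős-Ko-Rado theorem states: for n ≥ 2k, an intersecting family of k-subsets of an n-element set has size at most C(n − 1, k − 1), with equality for 'star' families {A ⊆ [n] : |A| = k, i ∈ A} (fix an element i). For n = 4, k = 2: C(3, 1) = 3.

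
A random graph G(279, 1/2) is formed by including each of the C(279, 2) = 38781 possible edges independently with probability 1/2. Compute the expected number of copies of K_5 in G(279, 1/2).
E[# K_5] = C(279, 5) · (1/2)^C(5, 2) = 13589056305 / 2^10 ≈ 13270562.797852

For each 5-subset S of vertices (there are C(279, 5) = 13589056305 such S), let X_S = 1 if S induces a K_5 (all C(5, 2) = 10 edges present). Then P(X_S = 1) = (1/2)^10 = 1/1024. By linearity of expectation, E[# K_5] = C(279, 5) · (1/2)^10 = 13589056305 / 1024 ≈ 13270562.797852.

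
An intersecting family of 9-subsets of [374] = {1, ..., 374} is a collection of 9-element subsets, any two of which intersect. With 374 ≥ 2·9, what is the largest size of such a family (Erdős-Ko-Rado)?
max |F| = C(373, 8) = 8616446909018334

Erdős-Ko-Rado (1961): when n ≥ 2k, max |F| = C(n−1, k−1). The bound is attained by the star {A : i ∈ A} for any fixed i ∈ [n]. Here C(374−1, 9−1) = C(373, 8) = 8616446909018334.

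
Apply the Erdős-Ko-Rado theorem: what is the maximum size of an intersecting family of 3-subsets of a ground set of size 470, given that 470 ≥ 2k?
max |F| = C(469, 2) = 109746

Erdős-Ko-Rado (1961): when n ≥ 2k, max |F| = C(n−1, k−1). The bound is attained by the star {A : i ∈ A} for any fixed i ∈ [n]. Here C(470−1, 3−1) = C(469, 2) = 109746.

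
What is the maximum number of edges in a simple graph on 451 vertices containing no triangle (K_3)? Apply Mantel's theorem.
ex(451, K_3) = ⌊451^2/4⌋ = 50850

Mantel (1907): a triangle-free graph on n vertices has at most ⌊n^2/4⌋ edges, with equality for the complete bipartite graph K_{⌊n/2⌋, ⌈n/2⌉}. For n = 451: ⌊451^2/4⌋ = ⌊203401/4⌋ = 50850. The extremal graph is K_{225, 226}, which has 225·226 = 50850 edges.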